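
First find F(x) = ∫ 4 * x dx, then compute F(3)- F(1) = 16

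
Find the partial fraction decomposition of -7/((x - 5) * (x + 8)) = 7/(13*(x + 8)) - 7/(13*(x - 5))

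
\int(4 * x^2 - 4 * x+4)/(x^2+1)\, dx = 4*x - 2*log(x^2 + 1) + C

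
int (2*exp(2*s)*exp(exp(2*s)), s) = exp(exp(2*s)) + C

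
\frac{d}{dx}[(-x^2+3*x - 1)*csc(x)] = (x^2*cos(x)/sin(x) - 2*x - 3*x*cos(x)/sin(x) + 3 + cos(x)/sin(x))/sin(x)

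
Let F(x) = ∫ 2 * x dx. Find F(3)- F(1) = 8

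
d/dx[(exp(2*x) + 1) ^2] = 4*exp(4*x) + 4*exp(2*x)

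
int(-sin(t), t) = cos(t) + C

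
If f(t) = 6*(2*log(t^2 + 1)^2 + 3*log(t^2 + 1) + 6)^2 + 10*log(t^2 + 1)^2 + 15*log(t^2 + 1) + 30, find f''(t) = (-192*t^2*log(t^2 + 1)^3 + 720*t^2*log(t^2 + 1)^2 + 896*t^2*log(t^2 + 1) + 1202*t^2 + 192*log(t^2 + 1)^3 + 432*log(t^2 + 1)^2 + 832*log(t^2 + 1) + 462)/(t^4 + 2*t^2 + 1)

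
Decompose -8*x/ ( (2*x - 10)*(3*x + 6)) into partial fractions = -8/(21*(x + 2)) - 20/(21*(x - 5))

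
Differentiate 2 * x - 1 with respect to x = 2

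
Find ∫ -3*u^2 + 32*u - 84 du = -u^3 + 16*u^2 - 84*u + C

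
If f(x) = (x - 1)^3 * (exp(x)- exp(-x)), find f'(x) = (x^3*exp(2*x) + x^3 - 6*x^2 - 3*x*exp(2*x) + 9*x + 2*exp(2*x) - 4)*exp(-x)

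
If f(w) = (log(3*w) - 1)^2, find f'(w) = (2*log(w) - 2 + 2*log(3))/w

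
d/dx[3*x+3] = 3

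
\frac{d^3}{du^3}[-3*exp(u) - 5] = -3*exp(u)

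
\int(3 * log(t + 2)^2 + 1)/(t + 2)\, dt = log(t + 2)^3 + log(t + 2) + C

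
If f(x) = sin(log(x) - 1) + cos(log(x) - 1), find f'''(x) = 2*(sin(log(x) - 1) + 2*cos(log(x) - 1))/x^3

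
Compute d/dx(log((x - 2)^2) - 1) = 2/(x - 2)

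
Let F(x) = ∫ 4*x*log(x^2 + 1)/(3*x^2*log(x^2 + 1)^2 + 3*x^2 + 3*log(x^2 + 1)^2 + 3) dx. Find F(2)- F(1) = -log(log(2)^2 + 1)/3 + log(1 + log(5)^2)/3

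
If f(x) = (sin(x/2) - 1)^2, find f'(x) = sin(x)/2 - cos(x/2)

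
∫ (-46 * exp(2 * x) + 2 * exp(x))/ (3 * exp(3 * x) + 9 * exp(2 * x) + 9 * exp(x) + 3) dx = 2*(-17*exp(2*x) - 11*exp(x) - 6)/(3*(exp(2*x) + 2*exp(x) + 1)) + C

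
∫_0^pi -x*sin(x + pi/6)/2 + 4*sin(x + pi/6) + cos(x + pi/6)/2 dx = -sqrt(3)*(-4 + pi/2)/2 + 2*sqrt(3)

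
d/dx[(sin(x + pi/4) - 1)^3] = 3*sin(x + pi/4)^2*cos(x + pi/4) - 3*cos(2*x) + 3*cos(x + pi/4)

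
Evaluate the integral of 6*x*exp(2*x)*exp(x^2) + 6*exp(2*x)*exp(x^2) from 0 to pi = -3 + 3*exp(-1 + (1 + pi)^2)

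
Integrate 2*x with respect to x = x^2 + C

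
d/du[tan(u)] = cos(u)^(-2)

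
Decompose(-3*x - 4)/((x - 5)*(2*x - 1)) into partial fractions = 11/(9*(2*x - 1)) - 19/(9*(x - 5))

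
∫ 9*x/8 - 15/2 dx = 9*x^2/16 - 15*x/2 + C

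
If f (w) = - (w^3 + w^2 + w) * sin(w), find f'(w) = -w^3*cos(w) - 3*w^2*sin(w) - w^2*cos(w) - 2*w*sin(w) - w*cos(w) - sin(w)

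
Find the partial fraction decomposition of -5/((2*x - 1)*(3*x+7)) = 15/(17*(3*x + 7)) - 10/(17*(2*x - 1))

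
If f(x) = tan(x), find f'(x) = cos(x)^(-2)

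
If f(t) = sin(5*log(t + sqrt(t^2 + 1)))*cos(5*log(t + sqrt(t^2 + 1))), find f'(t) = 5*(t + sqrt(t^2 + 1))*cos(10*log(t + sqrt(t^2 + 1)))/(t^2 + t*sqrt(t^2 + 1) + 1)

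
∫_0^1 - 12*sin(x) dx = -12 + 12*cos(1)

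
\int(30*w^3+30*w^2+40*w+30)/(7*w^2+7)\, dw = 15*w^2/7 + 30*w/7 + 5*log(w^2 + 1)/7 + C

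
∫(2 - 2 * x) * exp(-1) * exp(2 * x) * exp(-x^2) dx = exp(-(x - 1)^2) + C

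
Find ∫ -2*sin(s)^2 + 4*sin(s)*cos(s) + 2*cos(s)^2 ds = -sqrt(2)*cos(2*s + pi/4) + C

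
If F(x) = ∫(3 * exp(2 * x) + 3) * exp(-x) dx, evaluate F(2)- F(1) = -3*E - 3*exp(-2) + 3*exp(-1) + 3*exp(2)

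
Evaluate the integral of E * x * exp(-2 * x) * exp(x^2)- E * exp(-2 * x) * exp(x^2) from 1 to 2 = -1/2 + E/2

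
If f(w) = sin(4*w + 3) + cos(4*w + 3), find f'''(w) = 64*sin(4*w + 3) - 64*cos(4*w + 3)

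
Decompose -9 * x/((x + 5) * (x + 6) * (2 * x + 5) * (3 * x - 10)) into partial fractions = -81/(2450*(3*x - 10)) - 36/(245*(2*x + 5)) - 27/(98*(x + 6)) + 9/(25*(x + 5))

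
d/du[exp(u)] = exp(u)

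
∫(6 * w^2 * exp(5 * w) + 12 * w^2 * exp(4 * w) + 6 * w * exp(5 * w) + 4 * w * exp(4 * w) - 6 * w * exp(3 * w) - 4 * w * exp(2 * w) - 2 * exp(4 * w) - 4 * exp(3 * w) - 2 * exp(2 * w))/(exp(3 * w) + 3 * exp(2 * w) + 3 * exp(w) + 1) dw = (3*w^2*exp(4*w) - 2*w*(exp(w) + 1)*exp(2*w) + 3*(exp(w) + 1)^2)/(exp(w) + 1)^2 + C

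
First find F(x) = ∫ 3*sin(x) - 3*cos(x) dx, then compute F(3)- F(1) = 3*sqrt(2)*(-sin(pi/4 + 3) + sin(pi/4 + 1))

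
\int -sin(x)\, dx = cos(x) + C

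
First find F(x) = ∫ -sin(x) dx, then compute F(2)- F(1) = -cos(1) + cos(2)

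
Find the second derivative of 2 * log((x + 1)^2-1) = (-4*x^2 - 8*x - 8)/(x^4 + 4*x^3 + 4*x^2)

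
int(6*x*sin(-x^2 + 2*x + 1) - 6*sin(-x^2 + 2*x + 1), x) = 3*cos((x - 1)^2 - 2) + C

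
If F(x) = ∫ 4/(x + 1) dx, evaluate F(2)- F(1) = -4*log(2) + 4*log(3)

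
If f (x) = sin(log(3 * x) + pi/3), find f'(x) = cos(log(x) + pi/3 + log(3))/x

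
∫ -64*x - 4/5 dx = -32*x^2 - 4*x/5 + C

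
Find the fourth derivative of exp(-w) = exp(-w)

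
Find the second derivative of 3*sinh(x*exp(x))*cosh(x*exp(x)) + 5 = 3*(2*x^2*exp(x)*sinh(2*x*exp(x)) + 4*x*exp(x)*sinh(2*x*exp(x)) + x*cosh(2*x*exp(x)) + 2*exp(x)*sinh(2*x*exp(x)) + 2*cosh(2*x*exp(x)))*exp(x)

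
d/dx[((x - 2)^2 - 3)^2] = 4*x^3 - 24*x^2 + 36*x - 8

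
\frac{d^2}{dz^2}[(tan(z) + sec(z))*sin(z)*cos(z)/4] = -sin(z)/4 + cos(2*z)/2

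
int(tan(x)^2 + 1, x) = tan(x) + C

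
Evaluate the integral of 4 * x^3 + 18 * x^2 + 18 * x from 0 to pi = (3*pi + pi^2)^2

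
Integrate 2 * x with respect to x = x^2 + C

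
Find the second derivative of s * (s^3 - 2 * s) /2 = 6*s^2 - 2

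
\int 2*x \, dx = x^2 + C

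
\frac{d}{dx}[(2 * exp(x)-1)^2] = 8*exp(2*x) - 4*exp(x)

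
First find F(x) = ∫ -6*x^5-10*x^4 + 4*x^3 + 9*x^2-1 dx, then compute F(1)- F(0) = 0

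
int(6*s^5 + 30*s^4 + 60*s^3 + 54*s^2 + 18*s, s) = s^6 + 6*s^5 + 15*s^4 + 18*s^3 + 9*s^2 + C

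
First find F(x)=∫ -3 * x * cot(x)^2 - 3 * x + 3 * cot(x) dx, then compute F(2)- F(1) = 6*cot(2) - 3*cot(1)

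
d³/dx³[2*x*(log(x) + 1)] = -2/x^2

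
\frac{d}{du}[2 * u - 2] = 2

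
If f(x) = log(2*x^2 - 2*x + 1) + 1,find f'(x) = (4*x - 2)/(2*x^2 - 2*x + 1)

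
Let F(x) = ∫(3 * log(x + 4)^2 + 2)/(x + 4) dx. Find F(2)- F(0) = -2*log(4) - log(4)^3 + 2*log(6) + log(6)^3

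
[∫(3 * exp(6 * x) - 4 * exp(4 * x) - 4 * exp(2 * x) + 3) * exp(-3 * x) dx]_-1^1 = -2*E + 2*exp(-1) + (E - exp(-1))^3 - (-E + exp(-1))^3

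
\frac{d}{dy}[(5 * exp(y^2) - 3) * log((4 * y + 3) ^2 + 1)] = (80*y^3*exp(y^2)*log(16*y^2 + 24*y + 10) + 120*y^2*exp(y^2)*log(16*y^2 + 24*y + 10) + 50*y*exp(y^2)*log(16*y^2 + 24*y + 10) + 80*y*exp(y^2) - 48*y + 60*exp(y^2) - 36)/(8*y^2 + 12*y + 5)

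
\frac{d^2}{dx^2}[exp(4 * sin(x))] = 4*(-sin(x) + 4*cos(x)^2)*exp(4*sin(x))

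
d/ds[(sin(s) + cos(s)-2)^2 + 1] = 2*cos(2*s) - 4*sqrt(2)*cos(s + pi/4)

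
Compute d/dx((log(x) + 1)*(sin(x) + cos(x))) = sqrt(2)*(x*log(x)*cos(x + pi/4) + x*cos(x + pi/4) + sin(x + pi/4))/x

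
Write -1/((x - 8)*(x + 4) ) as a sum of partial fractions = 1/(12*(x + 4)) - 1/(12*(x - 8))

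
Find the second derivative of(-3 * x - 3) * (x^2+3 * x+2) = -18*x - 24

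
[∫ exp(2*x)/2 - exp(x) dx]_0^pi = -exp(pi) + 3/4 + exp(2*pi)/4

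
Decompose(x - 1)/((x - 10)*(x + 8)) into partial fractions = 1/(2*(x + 8)) + 1/(2*(x - 10))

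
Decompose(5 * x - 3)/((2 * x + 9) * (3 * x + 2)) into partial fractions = -19/(23*(3*x + 2)) + 51/(23*(2*x + 9))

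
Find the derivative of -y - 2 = -1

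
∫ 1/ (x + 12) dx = log(x/4 + 3) + C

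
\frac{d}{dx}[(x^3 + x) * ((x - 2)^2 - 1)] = 5*x^4 - 16*x^3 + 12*x^2 - 8*x + 3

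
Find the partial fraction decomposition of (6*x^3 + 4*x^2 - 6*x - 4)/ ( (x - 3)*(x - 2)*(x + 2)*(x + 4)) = 25/(7*(x + 4)) - 3/(5*(x + 2)) - 2/(x - 2) + 176/(35*(x - 3))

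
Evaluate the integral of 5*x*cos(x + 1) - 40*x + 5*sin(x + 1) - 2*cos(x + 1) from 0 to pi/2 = -5*pi^2 - 2*sqrt(2)*cos(pi/4 + 1) + 5*pi*cos(1)/2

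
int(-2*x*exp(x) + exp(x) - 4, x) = -(2*x - 3)*(exp(x) + 2) + C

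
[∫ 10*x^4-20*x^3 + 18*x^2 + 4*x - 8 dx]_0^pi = -3 + (2 + (-1 + pi)^2)*(-pi^2 - 2*pi + 1 + 2*pi^3)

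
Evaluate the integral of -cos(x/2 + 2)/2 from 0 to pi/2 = -sin(pi/4 + 2) + sin(2)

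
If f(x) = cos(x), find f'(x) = -sin(x)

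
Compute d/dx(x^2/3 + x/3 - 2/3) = 2*x/3 + 1/3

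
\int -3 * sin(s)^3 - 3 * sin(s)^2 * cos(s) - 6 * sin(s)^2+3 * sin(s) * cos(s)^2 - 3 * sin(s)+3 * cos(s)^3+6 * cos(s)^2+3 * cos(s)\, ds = (sqrt(2)*sin(s + pi/4) + 1)^3 + C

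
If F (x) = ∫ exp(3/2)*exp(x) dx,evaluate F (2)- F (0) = -exp(3/2) + exp(7/2)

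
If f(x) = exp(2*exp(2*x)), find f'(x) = 4*exp(2*x + 2*exp(2*x))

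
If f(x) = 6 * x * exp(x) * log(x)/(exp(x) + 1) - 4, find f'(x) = (6*x*exp(x)*log(x) + 6*exp(2*x)*log(x) + 6*exp(2*x) + 6*exp(x)*log(x) + 6*exp(x))/(exp(2*x) + 2*exp(x) + 1)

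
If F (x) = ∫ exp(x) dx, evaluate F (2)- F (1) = -E + exp(2)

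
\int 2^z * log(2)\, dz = 2^z + C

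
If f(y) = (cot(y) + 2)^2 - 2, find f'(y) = -2*(2 + cos(y)/sin(y))/sin(y)^2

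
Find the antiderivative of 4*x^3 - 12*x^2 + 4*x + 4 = x^4 - 4*x^3 + 2*x^2 + 4*x + C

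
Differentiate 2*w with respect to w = 2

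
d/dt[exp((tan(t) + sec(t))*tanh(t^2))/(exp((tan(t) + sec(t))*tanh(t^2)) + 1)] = -2*(t*cos(t)/cosh(t^2)^2 + tanh(t^2)/2)*exp(tanh(t^2)/cos(t))*exp(tan(t)*tanh(t^2))/((exp(tanh(t^2)/cos(t))*exp(tan(t)*tanh(t^2)) + 1)^2*(sin(t) - 1))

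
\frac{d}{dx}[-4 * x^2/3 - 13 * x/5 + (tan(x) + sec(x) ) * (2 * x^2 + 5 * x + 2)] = (4*x^2*sin(x) + 4*x^2 + 10*x*sin(x) + 4*x*sin(2*x) + 8*x*cos(x) - 8*x*cos(2*x)/3 + 22*x/3 + 4*sin(x) + 5*sin(2*x) + 10*cos(x) - 13*cos(2*x)/5 + 7/5)/(cos(2*x) + 1)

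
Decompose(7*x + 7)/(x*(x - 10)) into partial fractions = 77/(10*(x - 10)) - 7/(10*x)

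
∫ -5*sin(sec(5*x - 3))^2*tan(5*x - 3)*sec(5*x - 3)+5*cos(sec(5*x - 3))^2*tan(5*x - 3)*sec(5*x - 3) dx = sin(2/cos(5*x - 3))/2 + C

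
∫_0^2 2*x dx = 4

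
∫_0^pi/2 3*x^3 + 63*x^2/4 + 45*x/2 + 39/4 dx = -3 + (1 + pi/2)^3*(3*pi/8 + 3)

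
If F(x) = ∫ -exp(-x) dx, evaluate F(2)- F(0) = -1 + exp(-2)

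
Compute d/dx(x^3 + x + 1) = 3*x^2 + 1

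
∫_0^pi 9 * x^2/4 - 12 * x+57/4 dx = (-3 + 3*pi/4)*(-1 + (-2 + pi)^2) + 9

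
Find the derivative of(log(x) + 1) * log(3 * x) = (2*log(x) + 1 + log(3))/x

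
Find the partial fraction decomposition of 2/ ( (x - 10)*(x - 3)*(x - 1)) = 1/(9*(x - 1)) - 1/(7*(x - 3)) + 2/(63*(x - 10))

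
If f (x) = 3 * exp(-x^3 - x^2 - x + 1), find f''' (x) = (-81*x^6 - 162*x^5 - 189*x^4 + 30*x^3 + 99*x^2 + 72*x - 3)*exp(-x^3 - x^2 - x + 1)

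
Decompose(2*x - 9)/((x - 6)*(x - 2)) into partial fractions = 5/(4*(x - 2)) + 3/(4*(x - 6))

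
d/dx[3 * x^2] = 6*x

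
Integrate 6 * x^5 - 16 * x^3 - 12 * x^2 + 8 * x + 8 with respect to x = x^6 - 4*x^4 - 4*x^3 + 4*x^2 + 8*x + C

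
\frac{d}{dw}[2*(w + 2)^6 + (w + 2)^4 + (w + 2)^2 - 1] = 12*w^5 + 120*w^4 + 484*w^3 + 984*w^2 + 1010*w + 420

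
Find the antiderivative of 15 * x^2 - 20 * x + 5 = 5*x^3 - 10*x^2 + 5*x + C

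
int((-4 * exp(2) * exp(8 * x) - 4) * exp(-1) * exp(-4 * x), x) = -2*sinh(4*x + 1) + C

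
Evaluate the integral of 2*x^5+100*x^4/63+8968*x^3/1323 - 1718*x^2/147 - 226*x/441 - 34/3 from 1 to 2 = 152/9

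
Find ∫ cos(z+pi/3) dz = sin(z + pi/3) + C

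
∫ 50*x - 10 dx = 25*x^2 - 10*x + C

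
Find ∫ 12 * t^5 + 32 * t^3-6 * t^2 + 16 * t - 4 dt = 2*t^6 + 8*t^4 - 2*t^3 + 8*t^2 - 4*t + C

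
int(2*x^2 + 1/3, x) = 2*x^3/3 + x/3 + C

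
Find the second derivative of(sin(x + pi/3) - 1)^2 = -sqrt(3)*sin(2*x) + 2*sin(x + pi/3) - cos(2*x)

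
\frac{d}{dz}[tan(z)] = cos(z)^(-2)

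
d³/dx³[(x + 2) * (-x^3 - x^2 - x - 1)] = -24*x - 18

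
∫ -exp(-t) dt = exp(-t) + C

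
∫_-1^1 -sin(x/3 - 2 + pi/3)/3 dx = -sin(pi/6 + 7/3) + sin(pi/6 + 5/3)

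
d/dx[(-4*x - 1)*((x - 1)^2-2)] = -12*x^2 + 14*x + 6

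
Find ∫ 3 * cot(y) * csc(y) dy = -3*csc(y) + C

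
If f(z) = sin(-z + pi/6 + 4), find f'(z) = -sin(z - 4 + pi/3)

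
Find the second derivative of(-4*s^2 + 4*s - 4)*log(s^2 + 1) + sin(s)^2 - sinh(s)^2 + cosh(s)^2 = (-8*s^4*log(s^2 + 1) - 4*s^4*sin(s)^2 - 22*s^4 + 8*s^3 - 16*s^2*log(s^2 + 1) - 8*s^2*sin(s)^2 - 28*s^2 + 24*s - 8*log(s^2 + 1) - 4*sin(s)^2 - 6)/(s^4 + 2*s^2 + 1)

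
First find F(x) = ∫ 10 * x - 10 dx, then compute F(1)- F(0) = -5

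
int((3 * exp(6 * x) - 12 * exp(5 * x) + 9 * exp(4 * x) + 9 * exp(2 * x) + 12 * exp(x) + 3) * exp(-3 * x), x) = ((exp(x) - 2)*exp(x) - 1)^3*exp(-3*x) + C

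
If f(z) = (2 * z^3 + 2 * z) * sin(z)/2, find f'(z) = z^3*cos(z) + 3*z^2*sin(z) + z*cos(z) + sin(z)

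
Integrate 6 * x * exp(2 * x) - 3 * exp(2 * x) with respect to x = 3*(x - 1)*exp(2*x) + C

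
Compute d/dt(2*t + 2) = 2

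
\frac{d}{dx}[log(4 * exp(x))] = 1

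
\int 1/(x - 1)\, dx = log(4*x - 4) + C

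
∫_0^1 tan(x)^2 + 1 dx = tan(1)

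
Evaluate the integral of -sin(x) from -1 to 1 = 0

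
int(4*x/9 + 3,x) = 2*x^2/9 + 3*x + C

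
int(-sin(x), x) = cos(x) + C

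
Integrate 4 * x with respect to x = 2*x^2 + C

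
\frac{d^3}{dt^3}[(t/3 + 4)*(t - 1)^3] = 8*t + 18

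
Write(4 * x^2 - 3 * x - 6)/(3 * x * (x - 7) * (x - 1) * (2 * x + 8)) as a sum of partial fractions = -7/(132*(x + 4)) + 1/(36*(x - 1)) + 169/(2772*(x - 7)) - 1/(28*x)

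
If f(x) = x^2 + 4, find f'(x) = 2*x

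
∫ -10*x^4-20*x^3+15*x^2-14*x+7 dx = -2*x^5 - 5*x^4 + 5*x^3 - 7*x^2 + 7*x + C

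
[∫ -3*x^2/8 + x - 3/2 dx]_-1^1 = -13/4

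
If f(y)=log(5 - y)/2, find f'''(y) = 1/(y^3 - 15*y^2 + 75*y - 125)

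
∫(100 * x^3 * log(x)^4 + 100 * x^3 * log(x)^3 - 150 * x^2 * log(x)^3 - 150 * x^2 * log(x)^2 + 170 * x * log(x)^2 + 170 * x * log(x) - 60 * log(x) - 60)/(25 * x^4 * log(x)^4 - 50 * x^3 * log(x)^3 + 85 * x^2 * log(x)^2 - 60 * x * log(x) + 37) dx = log((5*x^2*log(x)^2 - 5*x*log(x) + 6)^2 + 1) + C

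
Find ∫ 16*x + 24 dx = 8*x^2 + 24*x + C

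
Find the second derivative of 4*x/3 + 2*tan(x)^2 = 12*tan(x)^4 + 16*tan(x)^2 + 4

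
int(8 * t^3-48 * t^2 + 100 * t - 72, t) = 2*t^4 - 16*t^3 + 50*t^2 - 72*t + C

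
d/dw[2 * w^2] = 4*w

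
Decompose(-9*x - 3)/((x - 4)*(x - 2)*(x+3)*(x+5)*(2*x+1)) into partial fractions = 8/(675*(2*x + 1)) + 1/(27*(x + 5)) - 12/(175*(x + 3)) + 3/(50*(x - 2)) - 13/(378*(x - 4))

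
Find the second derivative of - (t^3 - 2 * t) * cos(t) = t^3*cos(t) + 6*t^2*sin(t) - 8*t*cos(t) - 4*sin(t)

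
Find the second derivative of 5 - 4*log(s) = 4/s^2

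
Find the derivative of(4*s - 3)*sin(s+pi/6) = 4*s*cos(s + pi/6) + 4*sin(s + pi/6) - 3*cos(s + pi/6)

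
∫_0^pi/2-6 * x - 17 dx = (-3*pi/2 - 2)*(pi/2 + 5) + 10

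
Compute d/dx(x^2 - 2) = 2*x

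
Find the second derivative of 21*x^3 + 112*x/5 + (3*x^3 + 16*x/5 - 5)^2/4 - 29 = 135*x^4/2 + 288*x^2/5 + 81*x + 128/25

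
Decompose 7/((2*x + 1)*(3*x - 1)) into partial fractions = 21/(5*(3*x - 1)) - 14/(5*(2*x + 1))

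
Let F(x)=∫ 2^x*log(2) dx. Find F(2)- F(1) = 2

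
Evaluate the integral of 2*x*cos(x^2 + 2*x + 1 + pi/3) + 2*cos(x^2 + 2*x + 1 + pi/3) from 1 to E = sin(pi/3 + (1 + E)^2) - sin(pi/3 + 4)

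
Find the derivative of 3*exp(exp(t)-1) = 3*exp(t + exp(t) - 1)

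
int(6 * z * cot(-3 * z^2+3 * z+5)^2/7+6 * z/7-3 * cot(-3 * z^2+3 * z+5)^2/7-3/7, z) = cot(-3*z^2 + 3*z + 5)/7 + C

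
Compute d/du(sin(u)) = cos(u)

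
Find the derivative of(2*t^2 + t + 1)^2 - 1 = 16*t^3 + 12*t^2 + 10*t + 2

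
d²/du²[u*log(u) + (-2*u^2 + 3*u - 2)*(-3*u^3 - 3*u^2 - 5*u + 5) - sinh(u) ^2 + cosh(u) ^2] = (120*u^4 - 36*u^3 + 42*u^2 - 38*u + 1)/u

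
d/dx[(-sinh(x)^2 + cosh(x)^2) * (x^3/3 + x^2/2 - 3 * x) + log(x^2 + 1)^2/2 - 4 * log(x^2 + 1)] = (x^4 + x^3 - 2*x^2 + 2*x*log(x^2 + 1) - 7*x - 3)/(x^2 + 1)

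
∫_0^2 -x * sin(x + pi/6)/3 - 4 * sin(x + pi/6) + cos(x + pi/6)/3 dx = 14*cos(pi/6 + 2)/3 - 2*sqrt(3)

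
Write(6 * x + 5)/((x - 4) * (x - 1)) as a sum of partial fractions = -11/(3*(x - 1)) + 29/(3*(x - 4))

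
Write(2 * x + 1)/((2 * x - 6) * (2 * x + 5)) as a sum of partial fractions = 4/(11*(2*x + 5)) + 7/(22*(x - 3))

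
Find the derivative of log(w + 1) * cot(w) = (-w*log(w + 1)/sin(w)^2 - log(w + 1)/sin(w)^2 + 1/tan(w))/(w + 1)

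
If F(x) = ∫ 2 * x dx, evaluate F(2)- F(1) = 3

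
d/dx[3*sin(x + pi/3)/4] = 3*cos(x + pi/3)/4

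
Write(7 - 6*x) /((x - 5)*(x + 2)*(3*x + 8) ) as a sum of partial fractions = 9/(2*(3*x + 8)) - 19/(14*(x + 2)) - 1/(7*(x - 5))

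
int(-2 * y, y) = -y^2 + C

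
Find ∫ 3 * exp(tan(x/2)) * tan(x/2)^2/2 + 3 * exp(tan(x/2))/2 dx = 3*exp(tan(x/2)) + C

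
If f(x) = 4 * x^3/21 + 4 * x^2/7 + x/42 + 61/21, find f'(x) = 4*x^2/7 + 8*x/7 + 1/42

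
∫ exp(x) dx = exp(x) + C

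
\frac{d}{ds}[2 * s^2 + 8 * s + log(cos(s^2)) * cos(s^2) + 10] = -2*s*log(cos(s^2))*sin(s^2) - 2*s*sin(s^2) + 4*s + 8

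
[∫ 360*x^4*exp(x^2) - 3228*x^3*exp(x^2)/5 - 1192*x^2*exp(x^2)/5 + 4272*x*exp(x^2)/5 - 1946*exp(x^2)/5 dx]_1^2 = -218*E + 602*exp(4)/5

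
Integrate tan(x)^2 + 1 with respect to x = tan(x) + C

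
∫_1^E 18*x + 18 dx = -36 + (3 + 3*E)^2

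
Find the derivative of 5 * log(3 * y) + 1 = 5/y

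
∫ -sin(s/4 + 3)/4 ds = cos(s/4 + 3) + C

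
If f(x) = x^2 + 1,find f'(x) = 2*x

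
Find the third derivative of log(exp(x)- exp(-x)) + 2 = (8*exp(4*x) + 8*exp(2*x))/(exp(6*x) - 3*exp(4*x) + 3*exp(2*x) - 1)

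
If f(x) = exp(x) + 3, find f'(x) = exp(x)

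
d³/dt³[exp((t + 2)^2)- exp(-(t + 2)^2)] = (8*t^3*exp(2*t^2 + 8*t + 8) + 8*t^3 + 48*t^2*exp(2*t^2 + 8*t + 8) + 48*t^2 + 108*t*exp(2*t^2 + 8*t + 8) + 84*t + 88*exp(2*t^2 + 8*t + 8) + 40)*exp(-t^2 - 4*t - 4)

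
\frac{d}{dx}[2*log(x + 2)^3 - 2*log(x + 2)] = (6*log(x + 2)^2 - 2)/(x + 2)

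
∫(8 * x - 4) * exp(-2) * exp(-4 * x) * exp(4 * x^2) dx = exp(4*x^2 - 4*x - 2) + C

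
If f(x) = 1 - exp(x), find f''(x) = -exp(x)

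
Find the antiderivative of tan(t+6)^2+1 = tan(t + 6) + C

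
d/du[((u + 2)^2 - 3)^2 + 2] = 4*u^3 + 24*u^2 + 36*u + 8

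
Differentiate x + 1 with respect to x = 1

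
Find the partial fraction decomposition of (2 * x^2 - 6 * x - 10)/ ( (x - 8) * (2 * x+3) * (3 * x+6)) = -14/(57*(2*x + 3)) + 1/(3*(x + 2)) + 7/(57*(x - 8))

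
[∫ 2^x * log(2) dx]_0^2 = 3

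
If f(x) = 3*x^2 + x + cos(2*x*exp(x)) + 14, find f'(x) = -2*x*exp(x)*sin(2*x*exp(x)) + 6*x - 2*exp(x)*sin(2*x*exp(x)) + 1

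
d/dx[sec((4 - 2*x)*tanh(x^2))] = 2*(2*x^2/cosh(x^2)^2 - 4*x/cosh(x^2)^2 + tanh(x^2))*tan(2*x*tanh(x^2) - 4*tanh(x^2))*sec(2*x*tanh(x^2) - 4*tanh(x^2))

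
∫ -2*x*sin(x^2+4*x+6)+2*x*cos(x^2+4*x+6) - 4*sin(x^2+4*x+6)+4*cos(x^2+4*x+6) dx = sin((x + 2)^2 + 2) + cos((x + 2)^2 + 2) + C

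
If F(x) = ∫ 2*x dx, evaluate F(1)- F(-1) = 0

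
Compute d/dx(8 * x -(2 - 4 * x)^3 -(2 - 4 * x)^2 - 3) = 192*x^2 - 224*x + 72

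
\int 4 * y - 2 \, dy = 2*y^2 - 2*y + C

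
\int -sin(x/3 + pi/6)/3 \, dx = cos(x/3 + pi/6) + C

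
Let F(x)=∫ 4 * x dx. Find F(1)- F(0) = 2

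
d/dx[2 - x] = -1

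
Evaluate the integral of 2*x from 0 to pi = pi^2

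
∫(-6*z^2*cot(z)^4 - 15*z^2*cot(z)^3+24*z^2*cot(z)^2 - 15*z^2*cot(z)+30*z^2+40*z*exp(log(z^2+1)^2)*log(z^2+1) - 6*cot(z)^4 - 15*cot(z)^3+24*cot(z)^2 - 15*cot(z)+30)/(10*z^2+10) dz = exp(log(z^2 + 1)^2) + cot(z)^3/5 + 3*cot(z)^2/4 - 3*cot(z) + C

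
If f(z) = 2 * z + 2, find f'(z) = 2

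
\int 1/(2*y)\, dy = log(2*y)/2 + C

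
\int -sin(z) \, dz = cos(z) + C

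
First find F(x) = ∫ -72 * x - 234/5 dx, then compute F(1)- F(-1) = -468/5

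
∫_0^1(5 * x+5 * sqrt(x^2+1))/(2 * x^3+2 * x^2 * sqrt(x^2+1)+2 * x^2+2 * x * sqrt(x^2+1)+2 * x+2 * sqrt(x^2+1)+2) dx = -5/2 + 5*(1 + sqrt(2))/(sqrt(2) + 2)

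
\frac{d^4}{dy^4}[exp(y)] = exp(y)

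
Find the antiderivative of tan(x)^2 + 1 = tan(x) + C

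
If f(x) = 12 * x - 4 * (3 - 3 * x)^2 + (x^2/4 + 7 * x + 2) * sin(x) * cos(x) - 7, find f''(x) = -x^2*sin(2*x)/2 - 14*x*sin(2*x) + x*cos(2*x) - 15*sin(2*x)/4 + 14*cos(2*x) - 72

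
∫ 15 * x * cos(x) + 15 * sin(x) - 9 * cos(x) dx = (15*x - 9)*sin(x) + C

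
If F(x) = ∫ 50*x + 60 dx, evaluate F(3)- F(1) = 320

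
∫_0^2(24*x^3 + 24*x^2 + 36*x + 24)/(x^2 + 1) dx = 6*log(5) + 96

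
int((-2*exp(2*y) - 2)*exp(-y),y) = -4*sinh(y) + C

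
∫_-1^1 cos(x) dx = 2*sin(1)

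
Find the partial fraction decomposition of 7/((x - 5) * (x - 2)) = -7/(3*(x - 2)) + 7/(3*(x - 5))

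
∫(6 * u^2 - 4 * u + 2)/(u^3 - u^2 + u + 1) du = 2*log(u^3 - u^2 + u + 1) + C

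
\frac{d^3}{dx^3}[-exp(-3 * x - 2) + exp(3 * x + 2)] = (27*exp(6*x + 4) + 27)*exp(-3*x - 2)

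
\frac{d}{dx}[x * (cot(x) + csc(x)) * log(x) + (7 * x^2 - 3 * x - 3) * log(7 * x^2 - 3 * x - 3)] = -x*log(x)*cot(x)^2 - x*log(x)*cot(x)*csc(x) - x*log(x) + 14*x*log(7*x^2 - 3*x - 3) + 14*x + log(x)*cot(x) + log(x)*csc(x) - 3*log(7*x^2 - 3*x - 3) + cot(x) + csc(x) - 3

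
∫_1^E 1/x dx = 1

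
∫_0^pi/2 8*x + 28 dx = -49 + (pi + 7)^2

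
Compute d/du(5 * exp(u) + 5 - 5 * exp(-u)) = (5*exp(2*u) + 5)*exp(-u)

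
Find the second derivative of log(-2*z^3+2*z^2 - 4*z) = (-3*z^4 + 4*z^3 - 2*z^2 + 4*z - 4)/(z^6 - 2*z^5 + 5*z^4 - 4*z^3 + 4*z^2)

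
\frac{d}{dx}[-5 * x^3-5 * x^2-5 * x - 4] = -15*x^2 - 10*x - 5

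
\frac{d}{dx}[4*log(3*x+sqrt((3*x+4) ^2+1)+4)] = (36*x + 12*sqrt(9*x^2 + 24*x + 17) + 48)/(9*x^2 + 3*x*sqrt(9*x^2 + 24*x + 17) + 24*x + 4*sqrt(9*x^2 + 24*x + 17) + 17)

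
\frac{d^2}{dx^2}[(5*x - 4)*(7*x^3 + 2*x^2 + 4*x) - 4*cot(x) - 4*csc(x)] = 420*x^2 - 108*x + 24 + 4/sin(x) - 8*cos(x)/sin(x)^3 - 8/sin(x)^3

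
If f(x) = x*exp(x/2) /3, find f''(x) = x*exp(x/2)/12 + exp(x/2)/3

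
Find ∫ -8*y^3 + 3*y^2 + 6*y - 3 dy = -2*y^4 + y^3 + 3*y^2 - 3*y + C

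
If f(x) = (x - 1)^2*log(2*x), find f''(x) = (2*x^2*log(x) + 2*x^2*log(2) + 3*x^2 - 2*x - 1)/x^2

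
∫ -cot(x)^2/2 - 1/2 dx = cot(x)/2 + C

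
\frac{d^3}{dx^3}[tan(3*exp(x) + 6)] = 162*exp(3*x)*tan(3*exp(x) + 6)^4 + 216*exp(3*x)*tan(3*exp(x) + 6)^2 + 54*exp(3*x) + 54*exp(2*x)*tan(3*exp(x) + 6)^3 + 54*exp(2*x)*tan(3*exp(x) + 6) + 3*exp(x)*tan(3*exp(x) + 6)^2 + 3*exp(x)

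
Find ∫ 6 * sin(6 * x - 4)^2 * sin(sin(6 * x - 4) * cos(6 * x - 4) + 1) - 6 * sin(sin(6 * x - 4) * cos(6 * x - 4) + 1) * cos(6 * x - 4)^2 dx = cos(sin(12*x - 8)/2 + 1) + C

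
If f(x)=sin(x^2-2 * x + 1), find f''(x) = -4*x^2*sin(x^2 - 2*x + 1) + 8*x*sin(x^2 - 2*x + 1) - 4*sin(x^2 - 2*x + 1) + 2*cos(x^2 - 2*x + 1)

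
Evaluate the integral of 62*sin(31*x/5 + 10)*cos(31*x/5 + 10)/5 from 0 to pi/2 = -sin(10)^2 + sin(pi/10 + 10)^2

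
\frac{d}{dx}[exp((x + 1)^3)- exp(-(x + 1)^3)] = (3*x^2*exp(2*x^3 + 6*x^2 + 6*x + 2) + 3*x^2 + 6*x*exp(2*x^3 + 6*x^2 + 6*x + 2) + 6*x + 3*exp(2*x^3 + 6*x^2 + 6*x + 2) + 3)*exp(-x^3 - 3*x^2 - 3*x - 1)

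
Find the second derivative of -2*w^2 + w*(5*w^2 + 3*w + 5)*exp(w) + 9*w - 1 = 5*w^3*exp(w) + 33*w^2*exp(w) + 47*w*exp(w) + 16*exp(w) - 4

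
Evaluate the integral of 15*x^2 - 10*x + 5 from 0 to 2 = 30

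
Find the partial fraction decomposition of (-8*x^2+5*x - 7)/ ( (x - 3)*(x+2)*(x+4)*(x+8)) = 559/(264*(x + 8)) - 155/(56*(x + 4)) + 49/(60*(x + 2)) - 64/(385*(x - 3))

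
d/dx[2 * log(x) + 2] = 2/x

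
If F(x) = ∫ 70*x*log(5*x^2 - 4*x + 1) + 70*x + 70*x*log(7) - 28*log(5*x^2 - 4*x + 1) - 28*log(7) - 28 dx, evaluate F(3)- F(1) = -14*log(14) + 238*log(238)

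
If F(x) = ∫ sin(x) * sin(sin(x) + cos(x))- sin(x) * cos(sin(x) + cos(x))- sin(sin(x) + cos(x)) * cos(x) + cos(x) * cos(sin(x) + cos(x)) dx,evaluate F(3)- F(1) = sqrt(2)*(-sin(pi/4 + sqrt(2)*sin(pi/4 + 1)) + sin(sqrt(2)*sin(pi/4 + 3) + pi/4))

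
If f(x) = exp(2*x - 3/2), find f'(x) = 2*exp(2*x - 3/2)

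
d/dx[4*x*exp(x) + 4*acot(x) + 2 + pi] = (4*x^3*exp(x) + 4*x^2*exp(x) + 4*x*exp(x) + 4*exp(x) - 4)/(x^2 + 1)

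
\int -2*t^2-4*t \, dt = -2*t^3/3 - 2*t^2 + C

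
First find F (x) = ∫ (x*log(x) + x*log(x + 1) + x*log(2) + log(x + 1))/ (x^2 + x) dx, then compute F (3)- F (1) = -log(2)^2 + log(4)*log(6)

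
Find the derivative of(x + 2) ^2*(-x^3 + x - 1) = -5*x^4 - 16*x^3 - 9*x^2 + 6*x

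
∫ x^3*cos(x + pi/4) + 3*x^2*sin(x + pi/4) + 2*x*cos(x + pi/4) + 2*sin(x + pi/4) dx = x*(x^2 + 2)*sin(x + pi/4) + C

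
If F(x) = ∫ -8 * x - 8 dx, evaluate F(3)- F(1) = -48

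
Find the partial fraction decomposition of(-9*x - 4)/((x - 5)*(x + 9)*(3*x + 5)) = -9/(40*(3*x + 5)) + 1/(4*(x + 9)) - 7/(40*(x - 5))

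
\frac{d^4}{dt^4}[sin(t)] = sin(t)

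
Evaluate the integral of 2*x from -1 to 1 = 0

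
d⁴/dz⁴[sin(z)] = sin(z)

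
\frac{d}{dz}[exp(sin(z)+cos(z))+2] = sqrt(2)*exp(sin(z))*exp(cos(z))*cos(z + pi/4)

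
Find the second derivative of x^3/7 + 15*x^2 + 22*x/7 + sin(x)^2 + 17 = 6*x/7 - 4*sin(x)^2 + 32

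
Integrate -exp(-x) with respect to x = exp(-x) + C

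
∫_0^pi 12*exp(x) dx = -12 + 12*exp(pi)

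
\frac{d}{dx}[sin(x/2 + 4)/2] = cos(x/2 + 4)/4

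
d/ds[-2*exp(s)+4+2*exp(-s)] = (-2*exp(2*s) - 2)*exp(-s)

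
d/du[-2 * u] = -2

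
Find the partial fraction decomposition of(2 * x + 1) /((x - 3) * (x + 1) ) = 1/(4*(x + 1)) + 7/(4*(x - 3))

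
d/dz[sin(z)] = cos(z)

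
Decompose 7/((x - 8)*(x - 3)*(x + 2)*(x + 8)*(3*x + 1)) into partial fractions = 567/(28750*(3*x + 1)) + 7/(24288*(x + 8)) - 7/(1500*(x + 2)) - 7/(2750*(x - 3)) + 7/(20000*(x - 8))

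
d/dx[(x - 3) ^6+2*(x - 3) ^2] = 6*x^5 - 90*x^4 + 540*x^3 - 1620*x^2 + 2434*x - 1470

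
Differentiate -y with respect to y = -1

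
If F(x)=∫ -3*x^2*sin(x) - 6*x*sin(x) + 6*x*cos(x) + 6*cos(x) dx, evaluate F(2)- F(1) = 24*cos(2) - 9*cos(1)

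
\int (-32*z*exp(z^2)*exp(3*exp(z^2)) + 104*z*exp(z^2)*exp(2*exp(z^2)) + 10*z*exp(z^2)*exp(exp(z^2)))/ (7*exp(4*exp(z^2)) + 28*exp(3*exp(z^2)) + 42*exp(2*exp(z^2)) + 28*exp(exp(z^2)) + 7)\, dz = (19*exp(3*exp(z^2)) + 73*exp(2*exp(z^2)) + 47*exp(exp(z^2)) + 14)/(7*(exp(3*exp(z^2)) + 3*exp(2*exp(z^2)) + 3*exp(exp(z^2)) + 1)) + C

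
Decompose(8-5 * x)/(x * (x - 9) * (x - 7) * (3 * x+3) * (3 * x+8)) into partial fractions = 72/(5075*(3*x + 8)) - 13/(1200*(x + 1)) + 9/(3248*(x - 7)) - 37/(18900*(x - 9)) + 1/(189*x)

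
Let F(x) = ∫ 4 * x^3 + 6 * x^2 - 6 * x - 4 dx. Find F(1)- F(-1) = -4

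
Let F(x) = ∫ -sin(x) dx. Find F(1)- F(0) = -1 + cos(1)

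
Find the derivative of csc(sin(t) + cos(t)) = -sqrt(2)*cos(sqrt(2)*sin(t + pi/4))*cos(t + pi/4)/sin(sqrt(2)*sin(t + pi/4))^2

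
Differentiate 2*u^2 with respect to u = 4*u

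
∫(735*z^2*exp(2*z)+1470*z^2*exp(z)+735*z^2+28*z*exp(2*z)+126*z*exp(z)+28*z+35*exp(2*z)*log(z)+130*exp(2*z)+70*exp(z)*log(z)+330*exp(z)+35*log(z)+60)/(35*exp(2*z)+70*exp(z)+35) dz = (70*(z + 2)*exp(z) + (exp(z) + 1)*(245*z^3 + 14*z^2 + 35*z*log(z) + 25*z + 175))/(35*(exp(z) + 1)) + C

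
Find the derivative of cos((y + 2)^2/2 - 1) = -(y + 2)*sin(y^2/2 + 2*y + 1)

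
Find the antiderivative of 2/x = 2*log(x) + C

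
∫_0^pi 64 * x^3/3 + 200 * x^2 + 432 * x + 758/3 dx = -241/3 + (1 + 2*pi)*(-4*pi - 5 + (4 + 2*pi)^3/3 + 4*(4 + 2*pi)^2)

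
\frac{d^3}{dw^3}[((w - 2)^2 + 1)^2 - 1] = 24*w - 48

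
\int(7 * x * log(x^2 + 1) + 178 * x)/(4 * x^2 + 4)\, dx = (7*log(x^2 + 1) + 356)*log(x^2 + 1)/16 + C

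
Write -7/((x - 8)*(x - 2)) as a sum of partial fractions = 7/(6*(x - 2)) - 7/(6*(x - 8))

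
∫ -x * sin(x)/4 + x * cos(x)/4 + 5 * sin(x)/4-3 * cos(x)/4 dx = sqrt(2)*(x - 4)*sin(x + pi/4)/4 + C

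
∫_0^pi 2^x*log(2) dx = -1 + 2^pi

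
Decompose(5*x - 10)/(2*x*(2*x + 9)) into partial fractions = 65/(18*(2*x + 9)) - 5/(9*x)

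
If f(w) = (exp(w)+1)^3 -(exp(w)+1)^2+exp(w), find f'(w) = 3*exp(3*w) + 4*exp(2*w) + 2*exp(w)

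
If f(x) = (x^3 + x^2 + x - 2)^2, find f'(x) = 6*x^5 + 10*x^4 + 12*x^3 - 6*x^2 - 6*x - 4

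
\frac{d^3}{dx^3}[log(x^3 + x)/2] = (3*x^6 - 3*x^4 + 3*x^2 + 1)/(x^9 + 3*x^7 + 3*x^5 + x^3)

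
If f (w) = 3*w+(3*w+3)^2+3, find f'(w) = 18*w + 21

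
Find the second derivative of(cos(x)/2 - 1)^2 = cos(x) - cos(2*x)/2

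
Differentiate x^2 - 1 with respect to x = 2*x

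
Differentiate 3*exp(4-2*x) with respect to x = -6*exp(4 - 2*x)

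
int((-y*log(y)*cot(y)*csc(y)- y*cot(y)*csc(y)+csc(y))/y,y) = (log(y) + 1)*csc(y) + C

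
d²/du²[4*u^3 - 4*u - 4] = 24*u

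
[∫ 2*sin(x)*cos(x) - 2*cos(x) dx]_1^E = -(1 - sin(1))^2 + (1 - sin(E))^2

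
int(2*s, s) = s^2 + C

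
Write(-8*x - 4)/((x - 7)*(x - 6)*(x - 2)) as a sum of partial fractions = -1/(x - 2) + 13/(x - 6) - 12/(x - 7)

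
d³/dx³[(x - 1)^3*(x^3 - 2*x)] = 120*x^3 - 180*x^2 + 24*x + 30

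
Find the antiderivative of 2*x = x^2 + C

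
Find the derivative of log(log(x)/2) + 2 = 1/(x*log(x))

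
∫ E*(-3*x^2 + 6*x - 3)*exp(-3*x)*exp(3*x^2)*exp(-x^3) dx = exp(-(x - 1)^3) + C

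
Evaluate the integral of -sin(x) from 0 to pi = -2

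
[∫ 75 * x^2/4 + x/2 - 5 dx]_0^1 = 3/2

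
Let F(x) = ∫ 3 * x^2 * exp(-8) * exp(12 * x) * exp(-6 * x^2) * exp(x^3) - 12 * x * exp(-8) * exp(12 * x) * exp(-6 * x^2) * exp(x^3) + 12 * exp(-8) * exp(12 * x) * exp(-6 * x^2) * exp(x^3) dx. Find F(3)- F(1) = E - exp(-1)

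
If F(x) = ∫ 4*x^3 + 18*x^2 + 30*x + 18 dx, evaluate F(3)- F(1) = 392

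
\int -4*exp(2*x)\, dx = -2*exp(2*x) + C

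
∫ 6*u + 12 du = 3*u^2 + 12*u + C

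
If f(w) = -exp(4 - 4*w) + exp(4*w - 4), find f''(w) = (16*exp(8*w - 8) - 16)*exp(4 - 4*w)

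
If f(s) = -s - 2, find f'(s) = -1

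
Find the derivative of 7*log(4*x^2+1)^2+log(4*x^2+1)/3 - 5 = (336*x*log(4*x^2 + 1) + 8*x)/(12*x^2 + 3)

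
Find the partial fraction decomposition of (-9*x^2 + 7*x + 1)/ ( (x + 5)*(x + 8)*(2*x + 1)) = -19/(135*(2*x + 1)) - 631/(45*(x + 8)) + 259/(27*(x + 5))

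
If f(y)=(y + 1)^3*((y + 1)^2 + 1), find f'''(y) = 60*y^2 + 120*y + 66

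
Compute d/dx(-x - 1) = -1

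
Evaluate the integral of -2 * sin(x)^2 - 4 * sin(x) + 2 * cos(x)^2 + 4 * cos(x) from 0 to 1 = -9 + (cos(1) + sin(1) + 2)^2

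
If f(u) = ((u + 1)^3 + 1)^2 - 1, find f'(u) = 6*u^5 + 30*u^4 + 60*u^3 + 66*u^2 + 42*u + 12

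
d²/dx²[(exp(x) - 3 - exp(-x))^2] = (4*exp(4*x) - 6*exp(3*x) + 6*exp(x) + 4)*exp(-2*x)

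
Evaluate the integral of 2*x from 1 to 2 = 3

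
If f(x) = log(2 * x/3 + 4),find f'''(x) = 2/(x^3 + 18*x^2 + 108*x + 216)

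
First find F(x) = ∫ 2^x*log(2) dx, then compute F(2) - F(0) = 3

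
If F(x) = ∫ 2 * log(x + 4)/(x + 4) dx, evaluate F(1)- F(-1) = -log(3)^2 + log(5)^2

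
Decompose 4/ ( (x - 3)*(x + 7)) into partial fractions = -2/(5*(x + 7)) + 2/(5*(x - 3))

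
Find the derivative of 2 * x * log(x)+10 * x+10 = 2*log(x) + 12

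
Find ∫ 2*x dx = x^2 + C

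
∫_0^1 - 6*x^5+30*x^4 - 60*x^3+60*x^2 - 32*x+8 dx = 2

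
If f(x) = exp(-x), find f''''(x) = exp(-x)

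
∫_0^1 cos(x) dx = sin(1)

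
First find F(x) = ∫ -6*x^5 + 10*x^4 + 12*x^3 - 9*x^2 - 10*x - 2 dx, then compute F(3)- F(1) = -126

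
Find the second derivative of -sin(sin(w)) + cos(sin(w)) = sqrt(2)*(sin(w)*sin(sin(w) + pi/4) - cos(w)^2*cos(sin(w) + pi/4))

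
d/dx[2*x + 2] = 2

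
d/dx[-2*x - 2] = -2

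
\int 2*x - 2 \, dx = x^2 - 2*x + C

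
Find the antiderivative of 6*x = 3*x^2 + C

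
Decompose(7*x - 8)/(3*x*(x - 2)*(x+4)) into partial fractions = -1/(2*(x + 4)) + 1/(6*(x - 2)) + 1/(3*x)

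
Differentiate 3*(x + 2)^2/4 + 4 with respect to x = 3*x/2 + 3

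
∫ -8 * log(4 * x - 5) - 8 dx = 2*(5 - 4*x)*log(4*x - 5) + C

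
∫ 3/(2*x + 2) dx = 3*log(x + 1)/2 + C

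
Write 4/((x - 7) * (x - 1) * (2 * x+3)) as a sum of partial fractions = 16/(85*(2*x + 3)) - 2/(15*(x - 1)) + 2/(51*(x - 7))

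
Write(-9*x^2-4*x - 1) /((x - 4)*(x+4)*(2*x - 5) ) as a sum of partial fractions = 269/(39*(2*x - 5)) - 129/(104*(x + 4)) - 161/(24*(x - 4))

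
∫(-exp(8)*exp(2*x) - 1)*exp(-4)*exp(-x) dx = -2*sinh(x + 4) + C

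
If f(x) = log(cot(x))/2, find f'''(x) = -tan(x)^3 - tan(x) - 1/tan(x) - 1/tan(x)^3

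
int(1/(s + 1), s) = log(8*s + 8) + C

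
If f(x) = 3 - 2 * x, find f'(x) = -2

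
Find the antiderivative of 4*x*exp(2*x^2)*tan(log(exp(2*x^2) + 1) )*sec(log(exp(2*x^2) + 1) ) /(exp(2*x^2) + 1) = sec(log(exp(2*x^2) + 1)) + C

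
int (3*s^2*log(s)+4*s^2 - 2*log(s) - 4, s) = s*(s^2 - 2)*(log(s) + 1) + C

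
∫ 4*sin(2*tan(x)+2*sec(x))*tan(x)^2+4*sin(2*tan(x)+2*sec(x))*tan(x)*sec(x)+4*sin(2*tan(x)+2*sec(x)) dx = -2*cos(2*tan(x) + 2*sec(x)) + C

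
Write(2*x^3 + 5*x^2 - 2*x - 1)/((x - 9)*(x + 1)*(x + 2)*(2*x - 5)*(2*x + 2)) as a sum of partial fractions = -452/(5733*(2*x - 5)) + 7/(198*(x + 2)) - 74/(1225*(x + 1)) + 1/(35*(x + 1)^2) + 461/(7150*(x - 9))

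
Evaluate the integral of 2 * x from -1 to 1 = 0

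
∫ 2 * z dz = z^2 + C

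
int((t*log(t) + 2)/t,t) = (t + 2)*(log(t) - 1) + C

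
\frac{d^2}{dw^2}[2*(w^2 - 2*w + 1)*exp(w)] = 2*w^2*exp(w) + 4*w*exp(w) - 2*exp(w)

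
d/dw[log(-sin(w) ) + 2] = 1/tan(w)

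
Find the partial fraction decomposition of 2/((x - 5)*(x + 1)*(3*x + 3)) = -1/(54*(x + 1)) - 1/(9*(x + 1)^2) + 1/(54*(x - 5))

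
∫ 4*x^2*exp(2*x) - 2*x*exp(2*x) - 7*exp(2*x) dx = (2*x^2 - 3*x - 2)*exp(2*x) + C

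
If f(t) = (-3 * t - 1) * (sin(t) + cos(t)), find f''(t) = 3*t*sin(t) + 3*t*cos(t) + 7*sin(t) - 5*cos(t)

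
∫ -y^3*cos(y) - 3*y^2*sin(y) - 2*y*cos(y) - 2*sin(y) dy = -y*(y^2 + 2)*sin(y) + C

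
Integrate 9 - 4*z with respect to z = -2*z^2 + 9*z + C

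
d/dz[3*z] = 3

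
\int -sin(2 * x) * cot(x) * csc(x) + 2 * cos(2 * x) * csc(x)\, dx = 2*cos(x) + C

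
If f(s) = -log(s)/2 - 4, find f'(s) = -1/(2*s)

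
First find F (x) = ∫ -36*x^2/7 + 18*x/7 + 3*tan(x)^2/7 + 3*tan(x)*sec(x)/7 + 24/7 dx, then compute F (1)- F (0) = 3*tan(1)/7 + 3*sec(1)/7 + 15/7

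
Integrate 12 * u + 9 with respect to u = 6*u^2 + 9*u + C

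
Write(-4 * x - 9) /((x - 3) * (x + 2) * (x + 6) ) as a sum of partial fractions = 5/(12*(x + 6)) + 1/(20*(x + 2)) - 7/(15*(x - 3))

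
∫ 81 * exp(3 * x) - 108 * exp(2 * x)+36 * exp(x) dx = (3*exp(x) - 2)^3 + C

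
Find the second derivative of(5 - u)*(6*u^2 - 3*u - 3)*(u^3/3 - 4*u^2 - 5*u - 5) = -60*u^4 + 700*u^3 - 1272*u^2 - 552*u - 90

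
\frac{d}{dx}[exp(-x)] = -exp(-x)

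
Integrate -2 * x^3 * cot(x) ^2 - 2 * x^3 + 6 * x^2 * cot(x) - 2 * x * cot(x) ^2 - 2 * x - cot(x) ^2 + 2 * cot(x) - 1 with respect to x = (2*x^3 + 2*x + 1)*cot(x) + C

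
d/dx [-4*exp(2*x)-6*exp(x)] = -8*exp(2*x) - 6*exp(x)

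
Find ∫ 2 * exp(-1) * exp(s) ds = 2*exp(s - 1) + C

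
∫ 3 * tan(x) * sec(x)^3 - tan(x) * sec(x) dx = tan(x)^2*sec(x) + C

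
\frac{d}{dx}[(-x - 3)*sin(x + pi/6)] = -x*cos(x + pi/6) - sin(x + pi/6) - 3*cos(x + pi/6)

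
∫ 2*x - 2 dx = x^2 - 2*x + C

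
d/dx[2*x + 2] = 2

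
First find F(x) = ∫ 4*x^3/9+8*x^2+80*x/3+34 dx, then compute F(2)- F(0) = 1300/9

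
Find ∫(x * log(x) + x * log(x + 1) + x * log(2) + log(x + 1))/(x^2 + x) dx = log(2*x)*log(x + 1) + C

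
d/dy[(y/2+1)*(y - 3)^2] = 3*y^2/2 - 4*y - 3/2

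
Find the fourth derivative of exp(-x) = exp(-x)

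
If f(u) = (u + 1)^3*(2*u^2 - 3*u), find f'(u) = 10*u^4 + 12*u^3 - 9*u^2 - 14*u - 3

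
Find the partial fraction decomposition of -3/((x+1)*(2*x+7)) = 6/(5*(2*x + 7)) - 3/(5*(x + 1))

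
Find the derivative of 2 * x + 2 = 2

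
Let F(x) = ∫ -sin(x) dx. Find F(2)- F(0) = -1 + cos(2)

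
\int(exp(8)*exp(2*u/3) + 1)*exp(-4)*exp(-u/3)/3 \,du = 2*sinh(u/3 + 4) + C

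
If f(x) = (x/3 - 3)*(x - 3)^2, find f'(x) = x^2 - 10*x + 21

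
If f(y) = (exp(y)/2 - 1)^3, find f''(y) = 9*exp(3*y)/8 - 3*exp(2*y) + 3*exp(y)/2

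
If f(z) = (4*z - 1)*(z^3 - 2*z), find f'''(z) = 96*z - 6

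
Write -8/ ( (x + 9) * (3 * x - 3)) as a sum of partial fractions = 4/(15*(x + 9)) - 4/(15*(x - 1))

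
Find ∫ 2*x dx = x^2 + C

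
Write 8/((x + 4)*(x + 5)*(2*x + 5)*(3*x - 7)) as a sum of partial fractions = 108/(6061*(3*x - 7)) - 64/(435*(2*x + 5)) - 4/(55*(x + 5)) + 8/(57*(x + 4))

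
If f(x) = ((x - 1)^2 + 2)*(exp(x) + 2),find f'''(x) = x^2*exp(x) + 4*x*exp(x) + 3*exp(x)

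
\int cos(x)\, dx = sin(x) + C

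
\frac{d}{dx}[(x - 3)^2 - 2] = 2*x - 6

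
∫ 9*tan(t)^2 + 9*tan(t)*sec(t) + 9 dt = 9*tan(t) + 9/cos(t) + C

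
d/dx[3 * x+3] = 3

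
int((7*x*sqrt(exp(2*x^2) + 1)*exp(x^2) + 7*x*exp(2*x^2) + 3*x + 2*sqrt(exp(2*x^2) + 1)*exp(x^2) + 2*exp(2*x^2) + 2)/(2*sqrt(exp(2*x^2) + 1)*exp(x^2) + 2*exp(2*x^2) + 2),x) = 3*x^2/4 + x + log(sqrt(exp(2*x^2) + 1) + exp(x^2)) + C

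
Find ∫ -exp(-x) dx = exp(-x) + C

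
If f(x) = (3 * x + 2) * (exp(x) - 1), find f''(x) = 3*x*exp(x) + 8*exp(x)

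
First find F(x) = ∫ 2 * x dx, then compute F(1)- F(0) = 1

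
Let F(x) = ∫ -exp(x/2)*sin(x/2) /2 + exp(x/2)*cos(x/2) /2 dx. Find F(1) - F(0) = -1 + exp(1/2)*cos(1/2)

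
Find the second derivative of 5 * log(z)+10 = -5/z^2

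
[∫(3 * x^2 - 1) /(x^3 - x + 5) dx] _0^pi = -log(5) + log(-pi + 5 + pi^3)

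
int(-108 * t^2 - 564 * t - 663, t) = -36*t^3 - 282*t^2 - 663*t + C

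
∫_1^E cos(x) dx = -sin(1) + sin(E)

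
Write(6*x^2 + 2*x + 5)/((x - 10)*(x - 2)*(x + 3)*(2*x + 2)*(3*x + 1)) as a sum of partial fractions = 405/(6944*(3*x + 1)) + 53/(2080*(x + 3)) - 3/(88*(x + 1)) - 11/(560*(x - 2)) + 625/(70928*(x - 10))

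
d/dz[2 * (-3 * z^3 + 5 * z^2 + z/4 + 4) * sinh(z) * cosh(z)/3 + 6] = -2*z^3*cosh(2*z) - 3*z^2*sinh(2*z) + 10*z^2*cosh(2*z)/3 + 10*z*sinh(2*z)/3 + z*cosh(2*z)/6 + sinh(2*z)/12 + 8*cosh(2*z)/3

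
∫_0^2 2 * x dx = 4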